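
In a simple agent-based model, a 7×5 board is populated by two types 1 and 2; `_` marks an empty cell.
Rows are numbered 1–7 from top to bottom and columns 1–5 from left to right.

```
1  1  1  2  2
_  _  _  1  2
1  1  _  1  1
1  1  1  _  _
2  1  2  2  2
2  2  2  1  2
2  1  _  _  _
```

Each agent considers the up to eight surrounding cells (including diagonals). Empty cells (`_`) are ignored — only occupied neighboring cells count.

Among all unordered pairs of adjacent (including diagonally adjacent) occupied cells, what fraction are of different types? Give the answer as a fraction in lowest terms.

Scan each occupied cell's neighbors to the right and below (and the two forward diagonals) so each pair is counted once.
Row 1: 1(1,1)–1(1,2)= 1(1,2)–1(1,3)= 1(1,3)–2(1,4)≠ 1(1,3)–1(2,4)= 2(1,4)–2(1,5)= 2(1,4)–1(2,4)≠ 2(1,4)–2(2,5)= 2(1,5)–2(2,5)= 2(1,5)–1(2,4)≠  → 3/9 unlike.
Row 2: 1(2,4)–2(2,5)≠ 1(2,4)–1(3,4)= 1(2,4)–1(3,5)= 2(2,5)–1(3,5)≠ 2(2,5)–1(3,4)≠  → 3/5 unlike.
Row 3: 1(3,1)–1(3,2)= 1(3,1)–1(4,1)= 1(3,1)–1(4,2)= 1(3,2)–1(4,2)= 1(3,2)–1(4,3)= 1(3,2)–1(4,1)= 1(3,4)–1(3,5)= 1(3,4)–1(4,3)=  → 0/8 unlike.
Row 4: 1(4,1)–1(4,2)= 1(4,1)–2(5,1)≠ 1(4,1)–1(5,2)= 1(4,2)–1(4,3)= 1(4,2)–1(5,2)= 1(4,2)–2(5,3)≠ 1(4,2)–2(5,1)≠ 1(4,3)–2(5,3)≠ 1(4,3)–2(5,4)≠ 1(4,3)–1(5,2)=  → 5/10 unlike.
Row 5: 2(5,1)–1(5,2)≠ 2(5,1)–2(6,1)= 2(5,1)–2(6,2)= 1(5,2)–2(5,3)≠ 1(5,2)–2(6,2)≠ 1(5,2)–2(6,3)≠ 1(5,2)–2(6,1)≠ 2(5,3)–2(5,4)= 2(5,3)–2(6,3)= 2(5,3)–1(6,4)≠ 2(5,3)–2(6,2)= 2(5,4)–2(5,5)= 2(5,4)–1(6,4)≠ 2(5,4)–2(6,5)= 2(5,4)–2(6,3)= 2(5,5)–2(6,5)= 2(5,5)–1(6,4)≠  → 8/17 unlike.
Row 6: 2(6,1)–2(6,2)= 2(6,1)–2(7,1)= 2(6,1)–1(7,2)≠ 2(6,2)–2(6,3)= 2(6,2)–1(7,2)≠ 2(6,2)–2(7,1)= 2(6,3)–1(6,4)≠ 2(6,3)–1(7,2)≠ 1(6,4)–2(6,5)≠  → 5/9 unlike.
Row 7: 2(7,1)–1(7,2)≠  → 1/1 unlike.
Total adjacent occupied pairs: 59; unlike-type pairs: 25.
25/59 is already in lowest terms.

25/59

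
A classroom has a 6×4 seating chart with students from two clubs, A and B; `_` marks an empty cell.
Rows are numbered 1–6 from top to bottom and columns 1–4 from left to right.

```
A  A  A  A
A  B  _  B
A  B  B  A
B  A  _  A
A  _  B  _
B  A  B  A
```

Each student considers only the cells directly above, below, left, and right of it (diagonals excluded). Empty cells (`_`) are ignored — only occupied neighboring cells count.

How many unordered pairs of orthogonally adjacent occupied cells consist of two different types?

Scan each occupied cell's neighbors to the right and below so each pair is counted once.
Row 1: A(1,1)–A(1,2)= A(1,1)–A(2,1)= A(1,2)–A(1,3)= A(1,2)–B(2,2)≠ A(1,3)–A(1,4)= A(1,4)–B(2,4)≠  → 2/6 unlike.
Row 2: A(2,1)–B(2,2)≠ A(2,1)–A(3,1)= B(2,2)–B(3,2)= B(2,4)–A(3,4)≠  → 2/4 unlike.
Row 3: A(3,1)–B(3,2)≠ A(3,1)–B(4,1)≠ B(3,2)–B(3,3)= B(3,2)–A(4,2)≠ B(3,3)–A(3,4)≠ A(3,4)–A(4,4)=  → 4/6 unlike.
Row 4: B(4,1)–A(4,2)≠ B(4,1)–A(5,1)≠  → 2/2 unlike.
Row 5: A(5,1)–B(6,1)≠ B(5,3)–B(6,3)=  → 1/2 unlike.
Row 6: B(6,1)–A(6,2)≠ A(6,2)–B(6,3)≠ B(6,3)–A(6,4)≠  → 3/3 unlike.
Total adjacent occupied pairs: 23; unlike-type pairs: 14.

14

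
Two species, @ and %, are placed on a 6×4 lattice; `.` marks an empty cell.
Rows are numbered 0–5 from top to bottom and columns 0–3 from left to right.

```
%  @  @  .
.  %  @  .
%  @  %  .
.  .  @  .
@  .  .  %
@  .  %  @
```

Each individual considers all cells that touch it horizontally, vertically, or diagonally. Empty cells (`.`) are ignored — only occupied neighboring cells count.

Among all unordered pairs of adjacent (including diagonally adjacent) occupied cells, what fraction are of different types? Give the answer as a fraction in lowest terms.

Scan each occupied cell's neighbors to the right and below (and the two forward diagonals) so each pair is counted once.
From row 0: 3 unlike of 7 pairs (running 3/7).
From row 1: 3 unlike of 6 pairs (running 6/13).
From row 2: 3 unlike of 4 pairs (running 9/17).
From row 3: 1 unlike of 1 pairs (running 10/18).
From row 4: 1 unlike of 3 pairs (running 11/21).
From row 5: 1 unlike of 1 pairs (running 12/22).
Total adjacent occupied pairs: 22; unlike-type pairs: 12.
12/22 reduces to 6/11.

6/11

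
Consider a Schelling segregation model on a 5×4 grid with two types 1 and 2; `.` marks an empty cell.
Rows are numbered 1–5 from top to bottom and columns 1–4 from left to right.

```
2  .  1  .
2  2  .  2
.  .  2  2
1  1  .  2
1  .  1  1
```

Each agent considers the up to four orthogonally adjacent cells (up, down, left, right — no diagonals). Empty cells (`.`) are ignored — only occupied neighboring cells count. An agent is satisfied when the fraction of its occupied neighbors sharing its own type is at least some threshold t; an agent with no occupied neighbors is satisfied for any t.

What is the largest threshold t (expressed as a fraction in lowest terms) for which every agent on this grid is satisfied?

(1,1)2 1/1
(1,3)1 — no occupied neighbors
(2,1)2 2/2
(2,2)2 1/1
(2,4)2 1/1
(3,3)2 1/1
(3,4)2 3/3
(4,1)1 2/2
(4,2)1 1/1
(4,4)2 1/2
(5,1)1 1/1
(5,3)1 1/1
(5,4)1 1/2
The smallest same-type fraction is 1/2 at (4,4), which reduces to 1/2. Any threshold above that leaves this agent unsatisfied.

1/2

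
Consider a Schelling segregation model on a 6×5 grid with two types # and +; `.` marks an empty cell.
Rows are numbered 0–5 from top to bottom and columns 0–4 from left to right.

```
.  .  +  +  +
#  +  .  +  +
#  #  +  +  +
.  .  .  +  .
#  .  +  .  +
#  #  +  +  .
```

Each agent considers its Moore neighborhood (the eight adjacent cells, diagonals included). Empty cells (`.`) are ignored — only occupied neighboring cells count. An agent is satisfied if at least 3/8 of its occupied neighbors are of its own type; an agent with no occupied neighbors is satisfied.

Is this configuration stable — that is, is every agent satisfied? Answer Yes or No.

Yes

(0,2)+ 3/3 satisfied
(0,3)+ 4/4 satisfied
(0,4)+ 3/3 satisfied
(1,0)# 2/3 satisfied
(1,1)+ 2/5 satisfied
(1,3)+ 7/7 satisfied
(1,4)+ 5/5 satisfied
(2,0)# 2/3 satisfied
(2,1)# 2/4 satisfied
(2,2)+ 4/5 satisfied
(2,3)+ 5/5 satisfied
(2,4)+ 4/4 satisfied
(3,3)+ 5/5 satisfied
(4,0)# 2/2 satisfied
(4,2)+ 3/4 satisfied
(4,4)+ 2/2 satisfied
(5,0)# 2/2 satisfied
(5,1)# 2/4 satisfied
(5,2)+ 2/3 satisfied
(5,3)+ 3/3 satisfied
All meet the threshold, so the configuration is stable.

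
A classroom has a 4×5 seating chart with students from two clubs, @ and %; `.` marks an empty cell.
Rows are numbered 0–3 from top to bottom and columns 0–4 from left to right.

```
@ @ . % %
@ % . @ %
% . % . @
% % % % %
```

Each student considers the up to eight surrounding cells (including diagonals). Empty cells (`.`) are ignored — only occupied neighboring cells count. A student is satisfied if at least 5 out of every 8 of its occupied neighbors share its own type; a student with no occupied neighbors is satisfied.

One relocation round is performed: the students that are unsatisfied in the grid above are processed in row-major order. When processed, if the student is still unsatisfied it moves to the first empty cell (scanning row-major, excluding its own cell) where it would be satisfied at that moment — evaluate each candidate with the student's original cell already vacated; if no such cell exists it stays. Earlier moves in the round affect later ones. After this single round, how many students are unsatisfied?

Initially unsatisfied (in order): (1,0), (1,1), (1,3), (1,4), (2,4), (3,4).
  (1,0): no empty cell satisfies it; stays.
  (1,1) → (2,1).
  (1,3): no empty cell satisfies it; stays.
  (1,4) → (2,3).
  (2,4) → (0,2).
  (3,4): now satisfied by earlier moves; stays.
Resulting grid:
@ @ @ % %
@ . . @ .
% % % % .
% % % % %
Unsatisfied now: (0,3), (0,4), (1,0), (1,3).

4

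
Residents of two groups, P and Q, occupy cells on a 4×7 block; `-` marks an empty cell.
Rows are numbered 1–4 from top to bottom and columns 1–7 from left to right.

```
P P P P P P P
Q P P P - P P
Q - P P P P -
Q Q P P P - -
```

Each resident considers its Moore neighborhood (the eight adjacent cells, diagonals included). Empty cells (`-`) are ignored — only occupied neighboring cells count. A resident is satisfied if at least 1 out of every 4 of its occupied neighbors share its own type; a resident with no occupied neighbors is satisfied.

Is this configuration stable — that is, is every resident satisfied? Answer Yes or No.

(1,1)P 2/3 ok
(1,2)P 4/5 ok
(1,3)P 5/5 ok
(1,4)P 4/4 ok
(1,5)P 4/4 ok
(1,6)P 4/4 ok
(1,7)P 3/3 ok
(2,1)Q 1/4 ok
(2,2)P 5/7 ok
(2,3)P 7/7 ok
(2,4)P 7/7 ok
(2,6)P 6/6 ok
(2,7)P 4/4 ok
(3,1)Q 3/4 ok
(3,3)P 6/7 ok
(3,4)P 7/7 ok
(3,5)P 6/6 ok
(3,6)P 4/4 ok
(4,1)Q 2/2 ok
(4,2)Q 2/4 ok
(4,3)P 3/4 ok
(4,4)P 5/5 ok
(4,5)P 4/4 ok
All meet the threshold, so the configuration is stable.

Yes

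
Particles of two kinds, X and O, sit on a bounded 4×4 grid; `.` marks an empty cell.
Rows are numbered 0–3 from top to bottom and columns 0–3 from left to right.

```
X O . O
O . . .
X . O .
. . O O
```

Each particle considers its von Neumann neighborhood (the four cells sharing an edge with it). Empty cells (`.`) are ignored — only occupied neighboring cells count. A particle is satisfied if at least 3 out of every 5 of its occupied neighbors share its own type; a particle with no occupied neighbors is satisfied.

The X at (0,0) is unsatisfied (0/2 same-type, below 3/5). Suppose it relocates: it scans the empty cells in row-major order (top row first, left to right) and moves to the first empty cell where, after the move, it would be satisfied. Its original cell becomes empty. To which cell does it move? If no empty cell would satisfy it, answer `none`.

Vacating (0,0). Empty cells in order:
  (0,2): 0/2 same-type → still unsatisfied.
  (1,1): 0/2 same-type → still unsatisfied.
  (1,2): 0/1 same-type → still unsatisfied.
  (1,3): 0/1 same-type → still unsatisfied.
  (2,1): 1/2 same-type → still unsatisfied.
  (2,3): 0/2 same-type → still unsatisfied.
  (3,0): 1/1 same-type → satisfied — stop here.

(3,0)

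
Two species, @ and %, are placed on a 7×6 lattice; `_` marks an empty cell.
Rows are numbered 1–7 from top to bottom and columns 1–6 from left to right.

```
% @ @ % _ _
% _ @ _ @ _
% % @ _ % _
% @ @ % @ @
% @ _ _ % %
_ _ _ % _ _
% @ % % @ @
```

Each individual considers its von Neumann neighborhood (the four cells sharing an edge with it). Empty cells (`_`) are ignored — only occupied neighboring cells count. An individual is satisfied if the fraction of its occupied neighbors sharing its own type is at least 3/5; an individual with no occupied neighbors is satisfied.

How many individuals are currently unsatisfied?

(1,1)% 1/2 not
(1,2)@ 1/2 not
(1,3)@ 2/3 satisfied
(1,4)% 0/1 not
(2,1)% 2/2 satisfied
(2,3)@ 2/2 satisfied
(2,5)@ 0/1 not
(3,1)% 3/3 satisfied
(3,2)% 1/3 not
(3,3)@ 2/3 satisfied
(3,5)% 0/2 not
(4,1)% 2/3 satisfied
(4,2)@ 2/4 not
(4,3)@ 2/3 satisfied
(4,4)% 0/2 not
(4,5)@ 1/4 not
(4,6)@ 1/2 not
(5,1)% 1/2 not
(5,2)@ 1/2 not
(5,5)% 1/2 not
(5,6)% 1/2 not
(6,4)% 1/1 satisfied
(7,1)% 0/1 not
(7,2)@ 0/2 not
(7,3)% 1/2 not
(7,4)% 2/3 satisfied
(7,5)@ 1/2 not
(7,6)@ 1/1 satisfied
Unsatisfied: (1,1), (1,2), (1,4), (2,5), (3,2), (3,5), (4,2), (4,4), (4,5), (4,6), (5,1), (5,2), (5,5), (5,6), (7,1), (7,2), (7,3), (7,5) — 18 in total.

18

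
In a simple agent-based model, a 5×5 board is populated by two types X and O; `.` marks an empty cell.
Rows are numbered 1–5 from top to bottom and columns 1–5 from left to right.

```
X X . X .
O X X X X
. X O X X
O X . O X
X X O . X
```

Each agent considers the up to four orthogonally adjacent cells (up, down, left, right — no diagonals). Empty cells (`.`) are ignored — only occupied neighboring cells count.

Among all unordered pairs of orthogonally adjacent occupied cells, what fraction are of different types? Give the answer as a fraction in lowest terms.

2/5

Scan each occupied cell's neighbors to the right and below so each pair is counted once.
From row 1: 1 unlike of 4 pairs (running 1/4).
From row 2: 2 unlike of 8 pairs (running 3/12).
From row 3: 3 unlike of 6 pairs (running 6/18).
From row 4: 3 unlike of 5 pairs (running 9/23).
From row 5: 1 unlike of 2 pairs (running 10/25).
Total adjacent occupied pairs: 25; unlike-type pairs: 10.
10/25 reduces to 2/5.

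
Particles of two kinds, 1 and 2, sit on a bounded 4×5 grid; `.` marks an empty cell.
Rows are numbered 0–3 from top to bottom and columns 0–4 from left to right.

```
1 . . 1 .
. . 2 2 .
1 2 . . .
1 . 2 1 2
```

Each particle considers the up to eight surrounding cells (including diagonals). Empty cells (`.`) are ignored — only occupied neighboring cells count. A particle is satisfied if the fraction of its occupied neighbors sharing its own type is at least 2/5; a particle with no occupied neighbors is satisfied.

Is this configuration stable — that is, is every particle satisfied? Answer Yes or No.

Row 0: (0,0)1 0/0 ok · (0,3)1 0/2 unhappy
Row 1: (1,2)2 2/3 ok · (1,3)2 1/2 ok
Row 2: (2,0)1 1/2 ok · (2,1)2 2/4 ok
Row 3: (3,0)1 1/2 ok · (3,2)2 1/2 ok · (3,3)1 0/2 unhappy · (3,4)2 0/1 unhappy
For instance (0,3) has only 0/2 same-type neighbors, below 2/5.

No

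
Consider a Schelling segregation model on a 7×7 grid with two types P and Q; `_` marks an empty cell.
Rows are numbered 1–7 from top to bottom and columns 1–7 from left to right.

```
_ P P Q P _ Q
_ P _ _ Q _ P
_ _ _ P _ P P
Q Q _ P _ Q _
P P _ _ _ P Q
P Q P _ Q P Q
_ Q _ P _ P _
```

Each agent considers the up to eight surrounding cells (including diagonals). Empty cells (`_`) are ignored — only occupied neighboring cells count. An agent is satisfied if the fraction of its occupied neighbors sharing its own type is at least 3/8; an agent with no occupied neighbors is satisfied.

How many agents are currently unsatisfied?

Row 1: (1,2)P 2/2 ok · (1,3)P 2/3 ok · (1,4)Q 1/3 unhappy · (1,5)P 0/2 unhappy · (1,7)Q 0/1 unhappy
Row 2: (2,2)P 2/2 ok · (2,5)Q 1/4 unhappy · (2,7)P 2/3 ok
Row 3: (3,4)P 1/2 ok · (3,6)P 2/4 ok · (3,7)P 2/3 ok
Row 4: (4,1)Q 1/3 unhappy · (4,2)Q 1/3 unhappy · (4,4)P 1/1 ok · (4,6)Q 1/4 unhappy
Row 5: (5,1)P 2/5 ok · (5,2)P 3/6 ok · (5,6)P 1/5 unhappy · (5,7)Q 2/4 ok
Row 6: (6,1)P 2/4 ok · (6,2)Q 1/5 unhappy · (6,3)P 2/4 ok · (6,5)Q 0/4 unhappy · (6,6)P 2/5 ok · (6,7)Q 1/4 unhappy
Row 7: (7,2)Q 1/3 unhappy · (7,4)P 1/2 ok · (7,6)P 1/3 unhappy
Unsatisfied: (1,4), (1,5), (1,7), (2,5), (4,1), (4,2), (4,6), (5,6), (6,2), (6,5), (6,7), (7,2), (7,6) — 13 in total.

13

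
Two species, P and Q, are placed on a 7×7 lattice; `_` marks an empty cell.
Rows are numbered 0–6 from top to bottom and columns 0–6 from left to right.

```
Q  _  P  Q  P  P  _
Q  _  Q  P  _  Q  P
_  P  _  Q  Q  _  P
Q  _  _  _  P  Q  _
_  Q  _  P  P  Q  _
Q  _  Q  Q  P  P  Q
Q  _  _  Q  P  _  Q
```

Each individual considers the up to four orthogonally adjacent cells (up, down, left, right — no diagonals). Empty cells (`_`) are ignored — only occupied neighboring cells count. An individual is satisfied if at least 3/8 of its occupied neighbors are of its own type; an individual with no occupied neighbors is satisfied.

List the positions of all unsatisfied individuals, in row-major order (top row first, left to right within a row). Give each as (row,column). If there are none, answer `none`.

(0,2), (0,3), (1,2), (1,3), (1,5), (3,4), (4,5), (5,5)

Row 0: (0,0)Q 1/1 ✓ · (0,2)P 0/2 ✗ · (0,3)Q 0/3 ✗ · (0,4)P 1/2 ✓ · (0,5)P 1/2 ✓
Row 1: (1,0)Q 1/1 ✓ · (1,2)Q 0/2 ✗ · (1,3)P 0/3 ✗ · (1,5)Q 0/2 ✗ · (1,6)P 1/2 ✓
Row 2: (2,1)P 0/0 ✓ · (2,3)Q 1/2 ✓ · (2,4)Q 1/2 ✓ · (2,6)P 1/1 ✓
Row 3: (3,0)Q 0/0 ✓ · (3,4)P 1/3 ✗ · (3,5)Q 1/2 ✓
Row 4: (4,1)Q 0/0 ✓ · (4,3)P 1/2 ✓ · (4,4)P 3/4 ✓ · (4,5)Q 1/3 ✗
Row 5: (5,0)Q 1/1 ✓ · (5,2)Q 1/1 ✓ · (5,3)Q 2/4 ✓ · (5,4)P 3/4 ✓ · (5,5)P 1/3 ✗ · (5,6)Q 1/2 ✓
Row 6: (6,0)Q 1/1 ✓ · (6,3)Q 1/2 ✓ · (6,4)P 1/2 ✓ · (6,6)Q 1/1 ✓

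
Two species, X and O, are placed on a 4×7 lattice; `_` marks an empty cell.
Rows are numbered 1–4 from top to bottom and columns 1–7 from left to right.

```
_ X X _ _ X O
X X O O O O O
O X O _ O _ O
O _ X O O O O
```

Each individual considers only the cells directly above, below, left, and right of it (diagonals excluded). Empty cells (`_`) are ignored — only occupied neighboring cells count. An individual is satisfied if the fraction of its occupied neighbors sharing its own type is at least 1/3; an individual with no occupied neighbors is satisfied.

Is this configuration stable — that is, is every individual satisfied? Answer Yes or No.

No

Row 1: (1,2)X 2/2 satisfied · (1,3)X 1/2 satisfied · (1,6)X 0/2 not · (1,7)O 1/2 satisfied
Row 2: (2,1)X 1/2 satisfied · (2,2)X 3/4 satisfied · (2,3)O 2/4 satisfied · (2,4)O 2/2 satisfied · (2,5)O 3/3 satisfied · (2,6)O 2/3 satisfied · (2,7)O 3/3 satisfied
Row 3: (3,1)O 1/3 satisfied · (3,2)X 1/3 satisfied · (3,3)O 1/3 satisfied · (3,5)O 2/2 satisfied · (3,7)O 2/2 satisfied
Row 4: (4,1)O 1/1 satisfied · (4,3)X 0/2 not · (4,4)O 1/2 satisfied · (4,5)O 3/3 satisfied · (4,6)O 2/2 satisfied · (4,7)O 2/2 satisfied
For instance (1,6) has only 0/2 same-type neighbors, below 1/3.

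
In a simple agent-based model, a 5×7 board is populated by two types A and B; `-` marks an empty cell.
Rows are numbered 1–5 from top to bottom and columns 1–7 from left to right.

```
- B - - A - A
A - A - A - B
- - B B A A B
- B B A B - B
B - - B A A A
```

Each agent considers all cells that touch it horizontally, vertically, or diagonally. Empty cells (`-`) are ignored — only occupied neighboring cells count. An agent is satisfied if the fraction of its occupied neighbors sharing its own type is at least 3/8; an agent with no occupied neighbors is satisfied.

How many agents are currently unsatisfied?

(1,2)B 0/2 not
(1,5)A 1/1 satisfied
(1,7)A 0/1 not
(2,1)A 0/1 not
(2,3)A 0/3 not
(2,5)A 3/4 satisfied
(2,7)B 1/3 not
(3,3)B 3/5 satisfied
(3,4)B 3/7 satisfied
(3,5)A 3/5 satisfied
(3,6)A 2/6 not
(3,7)B 2/3 satisfied
(4,2)B 3/3 satisfied
(4,3)B 4/5 satisfied
(4,4)A 2/7 not
(4,5)B 2/7 not
(4,7)B 1/4 not
(5,1)B 1/1 satisfied
(5,4)B 2/4 satisfied
(5,5)A 2/4 satisfied
(5,6)A 2/4 satisfied
(5,7)A 1/2 satisfied
Unsatisfied: (1,2), (1,7), (2,1), (2,3), (2,7), (3,6), (4,4), (4,5), (4,7) — 9 in total.

9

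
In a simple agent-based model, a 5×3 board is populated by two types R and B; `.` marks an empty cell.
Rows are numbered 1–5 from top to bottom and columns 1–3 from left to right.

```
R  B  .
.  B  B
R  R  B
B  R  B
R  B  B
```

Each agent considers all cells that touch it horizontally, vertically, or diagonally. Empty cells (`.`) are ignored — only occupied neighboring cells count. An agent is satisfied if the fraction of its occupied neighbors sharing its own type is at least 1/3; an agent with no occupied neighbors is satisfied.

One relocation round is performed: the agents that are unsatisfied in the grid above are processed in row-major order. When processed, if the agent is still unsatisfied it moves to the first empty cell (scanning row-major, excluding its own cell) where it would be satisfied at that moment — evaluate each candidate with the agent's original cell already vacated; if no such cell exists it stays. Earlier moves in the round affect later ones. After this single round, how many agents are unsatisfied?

0

Initially unsatisfied (in order): (1,1), (3,2), (4,1).
  (1,1) → (2,1).
  (3,2): now satisfied by earlier moves; stays.
  (4,1) → (1,1).
Resulting grid:
B B .
R B B
R R B
. R B
R B B
All satisfied now.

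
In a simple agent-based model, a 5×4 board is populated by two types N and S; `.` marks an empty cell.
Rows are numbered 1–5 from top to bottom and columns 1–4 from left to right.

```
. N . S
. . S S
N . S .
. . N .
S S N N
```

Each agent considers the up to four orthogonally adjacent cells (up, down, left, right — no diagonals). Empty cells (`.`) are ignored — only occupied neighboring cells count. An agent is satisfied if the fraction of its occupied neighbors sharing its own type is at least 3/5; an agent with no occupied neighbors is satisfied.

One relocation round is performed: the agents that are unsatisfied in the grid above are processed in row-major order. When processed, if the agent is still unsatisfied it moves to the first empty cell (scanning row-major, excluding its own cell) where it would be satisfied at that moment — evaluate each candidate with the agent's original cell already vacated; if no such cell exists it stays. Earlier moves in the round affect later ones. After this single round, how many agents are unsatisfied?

1

Initially unsatisfied (in order): (3,3), (4,3), (5,2).
  (3,3) → (1,3).
  (4,3): now satisfied by earlier moves; stays.
  (5,2) → (3,4).
Resulting grid:
. N S S
. . S S
N . . S
. . N .
S . N N
Unsatisfied now: (1,2).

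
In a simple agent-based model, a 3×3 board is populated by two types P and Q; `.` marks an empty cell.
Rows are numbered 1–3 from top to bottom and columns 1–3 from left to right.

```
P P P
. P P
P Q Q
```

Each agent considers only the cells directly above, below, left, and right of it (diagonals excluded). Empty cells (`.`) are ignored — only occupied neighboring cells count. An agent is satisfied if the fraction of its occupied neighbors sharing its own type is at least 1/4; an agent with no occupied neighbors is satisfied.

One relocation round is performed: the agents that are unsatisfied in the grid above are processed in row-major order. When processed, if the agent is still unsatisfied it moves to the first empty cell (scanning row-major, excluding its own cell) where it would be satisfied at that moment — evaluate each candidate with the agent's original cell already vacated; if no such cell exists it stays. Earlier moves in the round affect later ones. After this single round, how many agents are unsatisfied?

0

Initially unsatisfied (in order): (3,1).
  (3,1) → (2,1).
Resulting grid:
P P P
P P P
. Q Q
All satisfied now.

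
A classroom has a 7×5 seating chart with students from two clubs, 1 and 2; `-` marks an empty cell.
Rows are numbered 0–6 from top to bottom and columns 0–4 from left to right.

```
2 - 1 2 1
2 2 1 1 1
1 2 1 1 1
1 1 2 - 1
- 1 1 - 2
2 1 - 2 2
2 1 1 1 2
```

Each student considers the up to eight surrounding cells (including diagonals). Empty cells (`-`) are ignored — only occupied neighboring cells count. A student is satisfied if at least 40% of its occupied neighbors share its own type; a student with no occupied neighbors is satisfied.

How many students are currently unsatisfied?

6

Row 0: (0,0)2 2/2 satisfied · (0,2)1 2/4 satisfied · (0,3)2 0/5 not · (0,4)1 2/3 satisfied
Row 1: (1,0)2 3/4 satisfied · (1,1)2 3/7 satisfied · (1,2)1 4/7 satisfied · (1,3)1 7/8 satisfied · (1,4)1 4/5 satisfied
Row 2: (2,0)1 2/5 satisfied · (2,1)2 3/8 not · (2,2)1 4/7 satisfied · (2,3)1 6/7 satisfied · (2,4)1 4/4 satisfied
Row 3: (3,0)1 3/4 satisfied · (3,1)1 5/7 satisfied · (3,2)2 1/6 not · (3,4)1 2/3 satisfied
Row 4: (4,1)1 4/6 satisfied · (4,2)1 3/5 satisfied · (4,4)2 2/3 satisfied
Row 5: (5,0)2 1/4 not · (5,1)1 4/6 satisfied · (5,3)2 3/6 satisfied · (5,4)2 3/4 satisfied
Row 6: (6,0)2 1/3 not · (6,1)1 2/4 satisfied · (6,2)1 3/4 satisfied · (6,3)1 1/4 not · (6,4)2 2/3 satisfied
Unsatisfied: (0,3), (2,1), (3,2), (5,0), (6,0), (6,3) — 6 in total.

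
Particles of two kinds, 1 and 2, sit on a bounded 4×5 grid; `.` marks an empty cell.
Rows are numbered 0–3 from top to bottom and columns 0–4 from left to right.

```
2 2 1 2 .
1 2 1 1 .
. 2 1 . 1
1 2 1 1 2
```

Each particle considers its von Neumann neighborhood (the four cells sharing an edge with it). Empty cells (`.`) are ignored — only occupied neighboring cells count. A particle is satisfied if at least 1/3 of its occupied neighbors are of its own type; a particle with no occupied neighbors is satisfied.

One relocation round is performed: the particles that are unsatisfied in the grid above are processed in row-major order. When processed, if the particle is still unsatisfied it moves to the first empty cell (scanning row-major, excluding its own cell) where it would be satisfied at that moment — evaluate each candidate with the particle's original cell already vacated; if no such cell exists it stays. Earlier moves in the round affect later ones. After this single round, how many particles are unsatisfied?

1

Initially unsatisfied (in order): (0,3), (1,0), (2,4), (3,0), (3,4).
  (0,3) → (0,4).
  (1,0) → (0,3).
  (2,4) → (1,4).
  (3,0) → (2,3).
  (3,4) → (1,0).
Resulting grid:
2 2 1 1 2
2 2 1 1 1
. 2 1 1 .
. 2 1 1 .
Unsatisfied now: (0,4).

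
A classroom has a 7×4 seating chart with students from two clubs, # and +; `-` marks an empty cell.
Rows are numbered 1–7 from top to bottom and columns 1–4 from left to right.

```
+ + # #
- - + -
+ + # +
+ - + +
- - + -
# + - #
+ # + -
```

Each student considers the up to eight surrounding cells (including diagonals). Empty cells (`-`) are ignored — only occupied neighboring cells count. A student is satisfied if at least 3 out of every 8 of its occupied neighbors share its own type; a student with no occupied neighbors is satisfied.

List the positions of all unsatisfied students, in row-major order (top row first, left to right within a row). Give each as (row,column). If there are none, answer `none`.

(1,3), (3,3), (6,1), (6,4), (7,1), (7,2), (7,3)

(1,1)+ 1/1 ok
(1,2)+ 2/3 ok
(1,3)# 1/3 unhappy
(1,4)# 1/2 ok
(2,3)+ 3/6 ok
(3,1)+ 2/2 ok
(3,2)+ 4/5 ok
(3,3)# 0/5 unhappy
(3,4)+ 3/4 ok
(4,1)+ 2/2 ok
(4,3)+ 4/5 ok
(4,4)+ 3/4 ok
(5,3)+ 3/4 ok
(6,1)# 1/3 unhappy
(6,2)+ 3/5 ok
(6,4)# 0/2 unhappy
(7,1)+ 1/3 unhappy
(7,2)# 1/4 unhappy
(7,3)+ 1/3 unhappy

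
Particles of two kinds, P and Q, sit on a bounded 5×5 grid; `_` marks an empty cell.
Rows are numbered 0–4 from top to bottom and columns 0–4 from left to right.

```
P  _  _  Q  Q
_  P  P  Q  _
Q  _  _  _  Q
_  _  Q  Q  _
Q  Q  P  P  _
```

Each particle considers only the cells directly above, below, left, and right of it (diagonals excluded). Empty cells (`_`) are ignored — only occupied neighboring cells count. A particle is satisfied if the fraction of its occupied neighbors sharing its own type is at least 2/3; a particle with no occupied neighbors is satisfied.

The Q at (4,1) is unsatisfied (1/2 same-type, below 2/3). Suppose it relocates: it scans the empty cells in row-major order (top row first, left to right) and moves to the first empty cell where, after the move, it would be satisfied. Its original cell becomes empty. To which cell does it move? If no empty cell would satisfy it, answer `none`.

(1,4)

Vacating (4,1). Empty cells in order:
  (0,1): 0/2 same-type → still unsatisfied.
  (0,2): 1/2 same-type → still unsatisfied.
  (1,0): 1/3 same-type → still unsatisfied.
  (1,4): 3/3 same-type → satisfied — stop here.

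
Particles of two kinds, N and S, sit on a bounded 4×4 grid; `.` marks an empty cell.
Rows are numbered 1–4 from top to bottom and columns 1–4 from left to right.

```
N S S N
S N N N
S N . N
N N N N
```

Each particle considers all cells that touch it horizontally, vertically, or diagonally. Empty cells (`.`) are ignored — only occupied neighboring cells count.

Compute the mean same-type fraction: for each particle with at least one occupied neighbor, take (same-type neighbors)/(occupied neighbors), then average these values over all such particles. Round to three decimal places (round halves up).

Row 1: (1,1)N 1/3 · (1,2)S 2/5 · (1,3)S 1/5 · (1,4)N 2/3
Row 2: (2,1)S 2/5 · (2,2)N 3/7 · (2,3)N 5/7 · (2,4)N 3/4
Row 3: (3,1)S 1/5 · (3,2)N 5/7 · (3,4)N 4/4
Row 4: (4,1)N 2/3 · (4,2)N 3/4 · (4,3)N 4/4 · (4,4)N 2/2
Sum over 15 particles: 1/3 + 2/5 + 1/5 + 2/3 + 2/5 + 3/7 + 5/7 + 3/4 + 1/5 + 5/7 + 4/4 + 2/3 + 3/4 + 4/4 + 2/2 = 1937/210; mean = 1937/210 ÷ 15 = 1937/3150 = 0.614920… → 0.615.

0.615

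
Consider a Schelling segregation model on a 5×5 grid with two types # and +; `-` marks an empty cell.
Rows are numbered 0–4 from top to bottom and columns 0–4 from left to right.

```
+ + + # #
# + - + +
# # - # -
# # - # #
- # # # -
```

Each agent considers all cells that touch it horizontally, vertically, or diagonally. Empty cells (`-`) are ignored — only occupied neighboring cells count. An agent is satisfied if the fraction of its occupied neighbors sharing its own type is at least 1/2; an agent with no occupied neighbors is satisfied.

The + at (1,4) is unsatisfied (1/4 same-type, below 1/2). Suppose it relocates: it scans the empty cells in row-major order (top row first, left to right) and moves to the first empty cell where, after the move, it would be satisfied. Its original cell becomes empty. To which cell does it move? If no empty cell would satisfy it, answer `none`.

Vacating (1,4). Empty cells in order:
  (1,2): 4/7 same-type → satisfied — stop here.

(1,2)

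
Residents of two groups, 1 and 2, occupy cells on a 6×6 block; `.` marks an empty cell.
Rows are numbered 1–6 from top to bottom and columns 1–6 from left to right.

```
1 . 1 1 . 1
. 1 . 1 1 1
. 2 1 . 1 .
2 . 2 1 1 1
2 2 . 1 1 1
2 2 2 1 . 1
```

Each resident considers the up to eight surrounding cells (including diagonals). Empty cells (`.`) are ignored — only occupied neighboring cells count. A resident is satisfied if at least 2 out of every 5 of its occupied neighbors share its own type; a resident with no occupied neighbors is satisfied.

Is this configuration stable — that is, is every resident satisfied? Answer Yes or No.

(1,1)1 1/1 ✓
(1,3)1 3/3 ✓
(1,4)1 3/3 ✓
(1,6)1 2/2 ✓
(2,2)1 3/4 ✓
(2,4)1 5/5 ✓
(2,5)1 5/5 ✓
(2,6)1 3/3 ✓
(3,2)2 2/4 ✓
(3,3)1 3/5 ✓
(3,5)1 6/6 ✓
(4,1)2 3/3 ✓
(4,3)2 2/5 ✓
(4,4)1 5/6 ✓
(4,5)1 6/6 ✓
(4,6)1 4/4 ✓
(5,1)2 4/4 ✓
(5,2)2 6/6 ✓
(5,4)1 4/6 ✓
(5,5)1 7/7 ✓
(5,6)1 4/4 ✓
(6,1)2 3/3 ✓
(6,2)2 4/4 ✓
(6,3)2 2/4 ✓
(6,4)1 2/3 ✓
(6,6)1 2/2 ✓
All meet the threshold, so the configuration is stable.

Yes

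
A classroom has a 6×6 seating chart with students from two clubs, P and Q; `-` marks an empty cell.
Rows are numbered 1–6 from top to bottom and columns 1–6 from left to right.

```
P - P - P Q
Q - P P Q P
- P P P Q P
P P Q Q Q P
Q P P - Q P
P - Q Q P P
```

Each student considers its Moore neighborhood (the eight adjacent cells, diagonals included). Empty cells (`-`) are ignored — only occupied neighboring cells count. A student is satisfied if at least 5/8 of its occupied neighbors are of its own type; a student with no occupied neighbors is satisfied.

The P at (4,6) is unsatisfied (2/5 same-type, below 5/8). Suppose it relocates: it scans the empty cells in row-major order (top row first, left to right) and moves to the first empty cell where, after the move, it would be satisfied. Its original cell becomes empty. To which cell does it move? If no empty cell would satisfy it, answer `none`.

Vacating (4,6). Empty cells in order:
  (1,2): 3/4 same-type → satisfied — stop here.

(1,2)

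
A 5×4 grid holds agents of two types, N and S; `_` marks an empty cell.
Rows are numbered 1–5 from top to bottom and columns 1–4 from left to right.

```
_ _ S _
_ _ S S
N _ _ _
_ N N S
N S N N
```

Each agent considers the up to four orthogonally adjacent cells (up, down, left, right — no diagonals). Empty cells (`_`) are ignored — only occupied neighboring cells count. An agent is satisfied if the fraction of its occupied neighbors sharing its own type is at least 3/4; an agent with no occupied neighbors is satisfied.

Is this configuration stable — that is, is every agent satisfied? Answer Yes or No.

No

(1,3)S 1/1 ✓
(2,3)S 2/2 ✓
(2,4)S 1/1 ✓
(3,1)N 0/0 ✓
(4,2)N 1/2 ✗
(4,3)N 2/3 ✗
(4,4)S 0/2 ✗
(5,1)N 0/1 ✗
(5,2)S 0/3 ✗
(5,3)N 2/3 ✗
(5,4)N 1/2 ✗
For instance (4,2) has only 1/2 same-type neighbors, below 3/4.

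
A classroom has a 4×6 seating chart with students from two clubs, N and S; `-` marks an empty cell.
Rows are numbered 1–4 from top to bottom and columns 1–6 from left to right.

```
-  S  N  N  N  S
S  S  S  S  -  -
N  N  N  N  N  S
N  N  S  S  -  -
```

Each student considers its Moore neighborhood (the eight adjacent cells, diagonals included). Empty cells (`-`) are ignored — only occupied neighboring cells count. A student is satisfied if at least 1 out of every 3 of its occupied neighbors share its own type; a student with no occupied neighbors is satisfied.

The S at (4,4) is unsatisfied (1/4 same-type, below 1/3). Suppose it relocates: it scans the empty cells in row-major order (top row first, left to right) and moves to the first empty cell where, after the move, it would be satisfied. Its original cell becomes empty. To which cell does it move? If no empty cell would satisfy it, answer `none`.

Vacating (4,4). Empty cells in order:
  (1,1): 3/3 same-type → satisfied — stop here.

(1,1)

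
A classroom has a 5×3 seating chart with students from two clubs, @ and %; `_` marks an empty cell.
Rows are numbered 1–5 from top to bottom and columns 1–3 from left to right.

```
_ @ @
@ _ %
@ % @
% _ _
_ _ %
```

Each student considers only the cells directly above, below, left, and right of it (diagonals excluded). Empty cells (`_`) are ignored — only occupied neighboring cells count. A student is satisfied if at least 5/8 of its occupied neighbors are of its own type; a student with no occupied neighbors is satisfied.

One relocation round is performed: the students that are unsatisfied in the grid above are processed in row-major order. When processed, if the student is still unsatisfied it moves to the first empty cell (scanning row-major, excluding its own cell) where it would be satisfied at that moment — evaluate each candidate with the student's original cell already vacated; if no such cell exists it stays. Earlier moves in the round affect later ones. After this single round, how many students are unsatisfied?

0

Initially unsatisfied (in order): (1,3), (2,3), (3,1), (3,2), (3,3), (4,1).
  (1,3) → (1,1).
  (2,3) → (4,2).
  (3,1) → (1,3).
  (3,2) → (4,3).
  (3,3) → (2,2).
  (4,1): now satisfied by earlier moves; stays.
Resulting grid:
@ @ @
@ @ _
_ _ _
% % %
_ _ %
All satisfied now.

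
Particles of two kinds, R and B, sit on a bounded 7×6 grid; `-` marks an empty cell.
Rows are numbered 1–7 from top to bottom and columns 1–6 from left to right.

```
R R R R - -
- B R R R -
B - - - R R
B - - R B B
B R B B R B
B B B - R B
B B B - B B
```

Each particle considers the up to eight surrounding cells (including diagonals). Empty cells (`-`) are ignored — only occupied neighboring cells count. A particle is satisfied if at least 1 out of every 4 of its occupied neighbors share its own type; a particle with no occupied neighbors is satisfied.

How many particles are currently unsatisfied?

3

Row 1: (1,1)R 1/2 satisfied · (1,2)R 3/4 satisfied · (1,3)R 4/5 satisfied · (1,4)R 4/4 satisfied
Row 2: (2,2)B 1/5 not · (2,3)R 4/5 satisfied · (2,4)R 5/5 satisfied · (2,5)R 4/4 satisfied
Row 3: (3,1)B 2/2 satisfied · (3,5)R 4/6 satisfied · (3,6)R 2/4 satisfied
Row 4: (4,1)B 2/3 satisfied · (4,4)R 2/5 satisfied · (4,5)B 3/7 satisfied · (4,6)B 2/5 satisfied
Row 5: (5,1)B 3/4 satisfied · (5,2)R 0/6 not · (5,3)B 3/5 satisfied · (5,4)B 3/6 satisfied · (5,5)R 2/7 satisfied · (5,6)B 3/5 satisfied
Row 6: (6,1)B 4/5 satisfied · (6,2)B 7/8 satisfied · (6,3)B 5/6 satisfied · (6,5)R 1/6 not · (6,6)B 3/5 satisfied
Row 7: (7,1)B 3/3 satisfied · (7,2)B 5/5 satisfied · (7,3)B 3/3 satisfied · (7,5)B 2/3 satisfied · (7,6)B 2/3 satisfied
Unsatisfied: (2,2), (5,2), (6,5) — 3 in total.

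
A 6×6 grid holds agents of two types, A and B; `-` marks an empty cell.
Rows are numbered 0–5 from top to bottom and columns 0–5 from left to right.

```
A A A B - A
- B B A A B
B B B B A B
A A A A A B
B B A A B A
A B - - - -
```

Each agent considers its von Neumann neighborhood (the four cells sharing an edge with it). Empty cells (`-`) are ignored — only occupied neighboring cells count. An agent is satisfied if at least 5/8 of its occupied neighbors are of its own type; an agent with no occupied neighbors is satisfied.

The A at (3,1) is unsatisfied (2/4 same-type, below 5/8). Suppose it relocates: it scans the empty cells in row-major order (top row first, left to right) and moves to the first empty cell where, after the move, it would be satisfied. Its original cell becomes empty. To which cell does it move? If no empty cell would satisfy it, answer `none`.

Vacating (3,1). Empty cells in order:
  (0,4): 2/3 same-type → satisfied — stop here.

(0,4)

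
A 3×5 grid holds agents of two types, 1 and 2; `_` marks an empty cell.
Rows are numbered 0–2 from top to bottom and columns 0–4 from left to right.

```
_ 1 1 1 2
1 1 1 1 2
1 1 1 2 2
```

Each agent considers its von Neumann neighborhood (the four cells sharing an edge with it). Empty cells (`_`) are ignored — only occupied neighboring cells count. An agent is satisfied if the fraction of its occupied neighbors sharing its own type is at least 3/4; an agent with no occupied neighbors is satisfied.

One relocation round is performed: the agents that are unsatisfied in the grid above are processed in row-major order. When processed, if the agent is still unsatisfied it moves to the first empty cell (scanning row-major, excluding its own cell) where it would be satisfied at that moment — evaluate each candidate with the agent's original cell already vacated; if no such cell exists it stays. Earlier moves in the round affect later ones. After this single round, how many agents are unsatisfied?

4

Initially unsatisfied (in order): (0,3), (0,4), (1,3), (1,4), (2,2), (2,3).
  (0,3) → (0,0).
  (0,4): now satisfied by earlier moves; stays.
  (1,3): no empty cell satisfies it; stays.
  (1,4): no empty cell satisfies it; stays.
  (2,2): no empty cell satisfies it; stays.
  (2,3): no empty cell satisfies it; stays.
Resulting grid:
1 1 1 _ 2
1 1 1 1 2
1 1 1 2 2
Unsatisfied now: (1,3), (1,4), (2,2), (2,3).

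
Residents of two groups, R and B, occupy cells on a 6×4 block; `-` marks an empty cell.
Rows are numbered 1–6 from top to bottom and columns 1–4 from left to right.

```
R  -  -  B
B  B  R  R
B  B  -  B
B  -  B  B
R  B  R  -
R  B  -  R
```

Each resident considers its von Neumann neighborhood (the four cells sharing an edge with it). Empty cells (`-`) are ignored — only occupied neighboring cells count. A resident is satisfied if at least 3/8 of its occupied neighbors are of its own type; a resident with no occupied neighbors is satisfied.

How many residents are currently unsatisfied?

Row 1: (1,1)R 0/1 unhappy · (1,4)B 0/1 unhappy
Row 2: (2,1)B 2/3 ok · (2,2)B 2/3 ok · (2,3)R 1/2 ok · (2,4)R 1/3 unhappy
Row 3: (3,1)B 3/3 ok · (3,2)B 2/2 ok · (3,4)B 1/2 ok
Row 4: (4,1)B 1/2 ok · (4,3)B 1/2 ok · (4,4)B 2/2 ok
Row 5: (5,1)R 1/3 unhappy · (5,2)B 1/3 unhappy · (5,3)R 0/2 unhappy
Row 6: (6,1)R 1/2 ok · (6,2)B 1/2 ok · (6,4)R 0/0 ok
Unsatisfied: (1,1), (1,4), (2,4), (5,1), (5,2), (5,3) — 6 in total.

6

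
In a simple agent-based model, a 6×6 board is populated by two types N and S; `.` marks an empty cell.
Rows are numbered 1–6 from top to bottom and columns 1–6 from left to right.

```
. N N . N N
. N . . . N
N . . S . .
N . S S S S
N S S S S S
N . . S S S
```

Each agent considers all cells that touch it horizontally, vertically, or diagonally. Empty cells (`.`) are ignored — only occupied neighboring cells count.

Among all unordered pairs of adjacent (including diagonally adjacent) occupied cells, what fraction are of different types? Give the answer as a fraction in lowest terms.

Scan each occupied cell's neighbors to the right and below (and the two forward diagonals) so each pair is counted once.
Row 1: N(1,2)–N(1,3)= N(1,2)–N(2,2)= N(1,3)–N(2,2)= N(1,5)–N(1,6)= N(1,5)–N(2,6)= N(1,6)–N(2,6)=  → 0/6 unlike.
Row 2: N(2,2)–N(3,1)=  → 0/1 unlike.
Row 3: N(3,1)–N(4,1)= S(3,4)–S(4,4)= S(3,4)–S(4,5)= S(3,4)–S(4,3)=  → 0/4 unlike.
Row 4: N(4,1)–N(5,1)= N(4,1)–S(5,2)≠ S(4,3)–S(4,4)= S(4,3)–S(5,3)= S(4,3)–S(5,4)= S(4,3)–S(5,2)= S(4,4)–S(4,5)= S(4,4)–S(5,4)= S(4,4)–S(5,5)= S(4,4)–S(5,3)= S(4,5)–S(4,6)= S(4,5)–S(5,5)= S(4,5)–S(5,6)= S(4,5)–S(5,4)= S(4,6)–S(5,6)= S(4,6)–S(5,5)=  → 1/16 unlike.
Row 5: N(5,1)–S(5,2)≠ N(5,1)–N(6,1)= S(5,2)–S(5,3)= S(5,2)–N(6,1)≠ S(5,3)–S(5,4)= S(5,3)–S(6,4)= S(5,4)–S(5,5)= S(5,4)–S(6,4)= S(5,4)–S(6,5)= S(5,5)–S(5,6)= S(5,5)–S(6,5)= S(5,5)–S(6,6)= S(5,5)–S(6,4)= S(5,6)–S(6,6)= S(5,6)–S(6,5)=  → 2/15 unlike.
Row 6: S(6,4)–S(6,5)= S(6,5)–S(6,6)=  → 0/2 unlike.
Total adjacent occupied pairs: 44; unlike-type pairs: 3.
3/44 is already in lowest terms.

3/44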